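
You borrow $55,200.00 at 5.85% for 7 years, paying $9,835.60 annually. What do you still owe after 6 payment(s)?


Formula: Balance = PV*(1+r)^k - PMT*((1+r)^k - 1)/r
Growth: (1 + 0.0585)^6 = 1.406518
Accumulated factor: ((1+r)^k - 1)/r = 6.949019
Balance = $55,200.00 * 1.406518 - $9,835.60 * 6.949019
Balance = $9,292.00

$9,292.00


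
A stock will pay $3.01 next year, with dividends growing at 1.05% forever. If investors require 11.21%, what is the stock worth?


Formula: P = D1 / (r - g)
Spread: r - g = 0.1121 - 0.0105 = 0.1016
Substituting: P = $3.01 / 0.1016
P = $29.63

$29.63


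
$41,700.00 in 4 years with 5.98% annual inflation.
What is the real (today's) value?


Formula: Real value = nominal / (1 + inflation)^years
Price level: (1 + 0.0598)^4 = 1.261524
Real value = $41,700.00 / 1.261524 = $33,055.25

$33,055.25


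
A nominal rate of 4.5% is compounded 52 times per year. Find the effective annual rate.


Formula: EAR = (1 + r/m)^m - 1
Period rate: r/m = 0.045 / 52 = 0.000865
Compounding: (1 + 0.000865)^52 = 1.046008
EAR = 1.046008 - 1 = 0.046008

0.046008


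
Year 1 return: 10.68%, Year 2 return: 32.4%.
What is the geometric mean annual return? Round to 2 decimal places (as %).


Formula: Geometric mean = ((1+r1)*(1+r2))^(1/2) - 1
Product: (1 + 0.1068) * (1 + 0.324) = 1.1068 * 1.324 = 1.465403
Square root: 1.465403^0.5 = 1.210538
Geometric mean = 1.210538 - 1 = 0.210538
As percentage: 21.05%

21.05%


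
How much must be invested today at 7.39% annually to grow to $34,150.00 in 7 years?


Formula: PV = FV / (1 + r)^n
Substituting: PV = $34,150.00 / (1 + 0.0739)^7
Discount factor: (1.0739)^7 = 1.647202
PV = $34,150.00 / 1.647202 = $20,732.12

$20,732.12


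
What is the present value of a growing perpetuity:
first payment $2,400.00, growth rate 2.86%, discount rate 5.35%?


Formula: PV = C / (r - g)
Spread: r - g = 0.0535 - 0.0286 = 0.0249
Substituting: PV = $2,400.00 / 0.0249
PV = $96,385.54

$96,385.54


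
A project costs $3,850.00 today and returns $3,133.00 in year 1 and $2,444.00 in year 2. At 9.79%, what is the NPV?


Formula: NPV = C0 + C1/(1+r) + C2/(1+r)^2
Discount C1: $3,133.00 / (1 + 0.0979) = $2,853.63
Discount C2: $2,444.00 / (1 + 0.0979)^2 = $2,027.57
NPV = -$3,850.00 + $2,853.63 + $2,027.57 = $1,031.20

$1,031.20


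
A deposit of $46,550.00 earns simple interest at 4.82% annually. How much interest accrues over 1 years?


Formula: I = P * r * t
Substituting: I = $46,550.00 * 0.0482 * 1
Step: I = $46,550.00 * 0.0482
I = $2,243.71

$2,243.71


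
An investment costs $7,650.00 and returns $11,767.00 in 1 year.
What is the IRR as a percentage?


Formula: IRR = C1/C0 - 1
Substituting: IRR = $11,767.00 / $7,650.00 - 1
Ratio: 1.53817 - 1 = 0.53817
IRR = 53.817%

53.817%


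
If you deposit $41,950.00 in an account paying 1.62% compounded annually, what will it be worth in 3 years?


Formula: FV = P * (1 + r)^n
Substituting: FV = $41,950.00 * (1 + 0.0162)^3
Growth factor: (1.0162)^3 = 1.049392
FV = $41,950.00 * 1.049392 = $44,021.98

$44,021.98


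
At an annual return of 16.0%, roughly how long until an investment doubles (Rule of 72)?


Formula: Years ≈ 72 / r
Substituting: Years ≈ 72 / 16.0
Years ≈ 4.5

4.5 years


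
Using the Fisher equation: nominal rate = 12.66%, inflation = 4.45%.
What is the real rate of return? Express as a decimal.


Formula: (1 + r_real) = (1 + r_nom) / (1 + inflation)
Substituting: (1 + r_real) = 1.1266 / 1.0445
(1 + r_real) = 1.078602
r_real = 1.078602 - 1 = 0.078602

0.078602


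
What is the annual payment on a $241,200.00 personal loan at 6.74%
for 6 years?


Formula: PMT = PV * r / (1 - (1+r)^(-n))
Denominator: 1 - (1 + 0.0674)^(-6) = 0.32386
Numerator: $241,200.00 * 0.0674 = 16256.88
PMT = 16256.88 / 0.32386 = $50,197.29

$50,197.29


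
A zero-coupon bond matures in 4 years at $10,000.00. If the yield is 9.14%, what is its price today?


Formula: Price = FV / (1 + r)^n
Substituting: Price = $10,000.00 / (1 + 0.0914)^4
Discount factor: (1.0914)^4 = 1.418848
Price = $10,000.00 / 1.418848 = $7,047.97

$7,047.97


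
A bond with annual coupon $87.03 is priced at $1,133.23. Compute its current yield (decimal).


Formula: Current yield = annual coupon / price
Substituting: CY = $87.03 / $1,133.23
CY = 0.076798

0.076798


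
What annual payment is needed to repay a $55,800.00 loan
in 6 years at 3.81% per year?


Formula: PMT = PV * r / (1 - (1+r)^(-n))
Denominator: 1 - (1 + 0.0381)^(-6) = 0.200967
Numerator: $55,800.00 * 0.0381 = 2125.98
PMT = 2125.98 / 0.200967 = $10,578.77

$10,578.77


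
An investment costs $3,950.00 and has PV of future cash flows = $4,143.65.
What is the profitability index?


Formula: PI = PV(cash flows) / initial investment
Substituting: PI = $4,143.65 / $3,950.00
PI = 1.049

1.049


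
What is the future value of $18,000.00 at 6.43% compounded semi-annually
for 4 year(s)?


Formula: FV = P * (1 + r/m)^(m*t)
Period rate: r/m = 0.0643 / 2 = 0.03215
Total periods: m*t = 2 * 4 = 8
Growth factor: (1 + 0.03215)^8 = 1.288079
FV = $18,000.00 * 1.288079 = $23,185.42

$23,185.42


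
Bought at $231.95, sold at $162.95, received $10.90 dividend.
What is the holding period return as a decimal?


Formula: HPR = (P1 - P0 + D) / P0
Gain: $162.95 - $231.95 + $10.90 = -$58.10
HPR = -$58.10 / $231.95 = -0.2505

-0.2505


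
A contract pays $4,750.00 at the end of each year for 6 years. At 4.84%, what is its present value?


Formula: PV = PMT * (1 - (1+r)^(-n)) / r
Discount factor: (1 + 0.0484)^(-6) = 0.753074
Bracket: 1 - 0.753074 = 0.246926
PV = $4,750.00 * 0.246926 / 0.0484 = $24,233.39

$24,233.39


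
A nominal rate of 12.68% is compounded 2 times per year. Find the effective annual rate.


Formula: EAR = (1 + r/m)^m - 1
Period rate: r/m = 0.1268 / 2 = 0.0634
Compounding: (1 + 0.0634)^2 = 1.13082
EAR = 1.13082 - 1 = 0.13082

0.13082


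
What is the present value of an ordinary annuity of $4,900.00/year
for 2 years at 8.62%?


Formula: PV = PMT * (1 - (1+r)^(-n)) / r
Discount factor: (1 + 0.0862)^(-2) = 0.847579
Bracket: 1 - 0.847579 = 0.152421
PV = $4,900.00 * 0.152421 / 0.0862 = $8,664.28

$8,664.28


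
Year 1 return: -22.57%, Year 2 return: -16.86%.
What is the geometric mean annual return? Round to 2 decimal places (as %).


Formula: Geometric mean = ((1+r1)*(1+r2))^(1/2) - 1
Product: (1 + -0.2257) * (1 + -0.1686) = 0.7743 * 0.8314 = 0.643753
Square root: 0.643753^0.5 = 0.802342
Geometric mean = 0.802342 - 1 = -0.197658
As percentage: -19.77%

-19.77%


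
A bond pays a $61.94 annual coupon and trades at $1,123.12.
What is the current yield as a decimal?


Formula: Current yield = annual coupon / price
Substituting: CY = $61.94 / $1,123.12
CY = 0.05515

0.05515


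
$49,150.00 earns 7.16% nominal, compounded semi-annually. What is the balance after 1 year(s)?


Formula: FV = P * (1 + r/m)^(m*t)
Period rate: r/m = 0.0716 / 2 = 0.0358
Total periods: m*t = 2 * 1 = 2
Growth factor: (1 + 0.0358)^2 = 1.072882
FV = $49,150.00 * 1.072882 = $52,732.13

$52,732.13


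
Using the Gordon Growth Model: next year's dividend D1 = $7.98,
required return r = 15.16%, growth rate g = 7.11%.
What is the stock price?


Formula: P = D1 / (r - g)
Spread: r - g = 0.1516 - 0.0711 = 0.0805
Substituting: P = $7.98 / 0.0805
P = $99.13

$99.13


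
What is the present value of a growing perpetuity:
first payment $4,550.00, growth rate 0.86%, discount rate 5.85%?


Formula: PV = C / (r - g)
Spread: r - g = 0.0585 - 0.0086 = 0.0499
Substituting: PV = $4,550.00 / 0.0499
PV = $91,182.36

$91,182.36


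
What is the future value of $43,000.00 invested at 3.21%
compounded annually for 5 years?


Formula: FV = P * (1 + r)^n
Substituting: FV = $43,000.00 * (1 + 0.0321)^5
Growth factor: (1.0321)^5 = 1.17114
FV = $43,000.00 * 1.17114 = $50,359.03

$50,359.03


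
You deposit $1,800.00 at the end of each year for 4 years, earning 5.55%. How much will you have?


Formula: FV = PMT * ((1+r)^n - 1) / r
Growth factor: (1 + 0.0555)^4 = 1.241175
Numerator: 1.241175 - 1 = 0.241175
FV = $1,800.00 * 0.241175 / 0.0555 = $7,821.89

$7,821.89


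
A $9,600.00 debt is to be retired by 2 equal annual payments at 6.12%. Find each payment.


Formula: PMT = PV * r / (1 - (1+r)^(-n))
Denominator: 1 - (1 + 0.0612)^(-2) = 0.112015
Numerator: $9,600.00 * 0.0612 = 587.52
PMT = 587.52 / 0.112015 = $5,245.00

$5,245.00


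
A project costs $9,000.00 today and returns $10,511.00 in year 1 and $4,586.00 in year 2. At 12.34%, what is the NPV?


Formula: NPV = C0 + C1/(1+r) + C2/(1+r)^2
Discount C1: $10,511.00 / (1 + 0.1234) = $9,356.42
Discount C2: $4,586.00 / (1 + 0.1234)^2 = $3,633.84
NPV = -$9,000.00 + $9,356.42 + $3,633.84 = $3,990.25

$3,990.25


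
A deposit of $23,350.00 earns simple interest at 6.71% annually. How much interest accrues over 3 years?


Formula: I = P * r * t
Substituting: I = $23,350.00 * 0.0671 * 3
Step: I = $23,350.00 * 0.2013
I = $4,700.36

$4,700.36


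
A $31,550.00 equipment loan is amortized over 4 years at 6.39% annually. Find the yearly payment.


Formula: PMT = PV * r / (1 - (1+r)^(-n))
Denominator: 1 - (1 + 0.0639)^(-4) = 0.219457
Numerator: $31,550.00 * 0.0639 = 2016.045
PMT = 2016.045 / 0.219457 = $9,186.51

$9,186.51


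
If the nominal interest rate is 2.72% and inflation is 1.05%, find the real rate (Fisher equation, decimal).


Formula: (1 + r_real) = (1 + r_nom) / (1 + inflation)
Substituting: (1 + r_real) = 1.0272 / 1.0105
(1 + r_real) = 1.016526
r_real = 1.016526 - 1 = 0.016526

0.016526


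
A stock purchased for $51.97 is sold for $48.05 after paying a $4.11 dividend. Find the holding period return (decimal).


Formula: HPR = (P1 - P0 + D) / P0
Gain: $48.05 - $51.97 + $4.11 = $0.19
HPR = $0.19 / $51.97 = 0.0037

0.0037


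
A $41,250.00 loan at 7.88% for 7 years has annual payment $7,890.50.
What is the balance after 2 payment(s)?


Formula: Balance = PV*(1+r)^k - PMT*((1+r)^k - 1)/r
Growth: (1 + 0.0788)^2 = 1.163809
Accumulated factor: ((1+r)^k - 1)/r = 2.0788
Balance = $41,250.00 * 1.163809 - $7,890.50 * 2.0788
Balance = $31,604.37

$31,604.37


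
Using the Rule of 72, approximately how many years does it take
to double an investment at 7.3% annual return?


Formula: Years ≈ 72 / r
Substituting: Years ≈ 72 / 7.3
Years ≈ 9.9

9.9 years


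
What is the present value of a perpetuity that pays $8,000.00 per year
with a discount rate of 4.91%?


Formula: PV = C / r
Substituting: PV = $8,000.00 / 0.0491
PV = $162,932.79

$162,932.79


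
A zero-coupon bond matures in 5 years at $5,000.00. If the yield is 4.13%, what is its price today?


Formula: Price = FV / (1 + r)^n
Substituting: Price = $5,000.00 / (1 + 0.0413)^5
Discount factor: (1.0413)^5 = 1.224276
Price = $5,000.00 / 1.224276 = $4,084.05

$4,084.05


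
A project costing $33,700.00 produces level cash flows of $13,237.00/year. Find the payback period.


Formula: Payback = investment / annual cash flow
Substituting: Payback = $33,700.00 / $13,237.00
Payback = 2.5459 years

2.5459 years


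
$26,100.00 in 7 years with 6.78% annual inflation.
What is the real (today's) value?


Formula: Real value = nominal / (1 + inflation)^years
Price level: (1 + 0.0678)^7 = 1.582812
Real value = $26,100.00 / 1.582812 = $16,489.64

$16,489.64


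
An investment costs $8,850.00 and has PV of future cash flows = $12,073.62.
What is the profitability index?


Formula: PI = PV(cash flows) / initial investment
Substituting: PI = $12,073.62 / $8,850.00
PI = 1.3643

1.3643


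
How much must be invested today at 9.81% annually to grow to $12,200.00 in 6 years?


Formula: PV = FV / (1 + r)^n
Substituting: PV = $12,200.00 / (1 + 0.0981)^6
Discount factor: (1.0981)^6 = 1.75328
PV = $12,200.00 / 1.75328 = $6,958.39

$6,958.39


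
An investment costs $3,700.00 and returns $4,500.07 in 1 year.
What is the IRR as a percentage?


Formula: IRR = C1/C0 - 1
Substituting: IRR = $4,500.07 / $3,700.00 - 1
Ratio: 1.216235 - 1 = 0.216235
IRR = 21.6235%

21.6235%


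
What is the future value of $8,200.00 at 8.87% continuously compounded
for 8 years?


Formula: FV = P * e^(r*t)
Exponent: r*t = 0.0887 * 8 = 0.7096
e^(0.7096) = 2.033178
FV = $8,200.00 * 2.033178 = $16,672.06

$16,672.06


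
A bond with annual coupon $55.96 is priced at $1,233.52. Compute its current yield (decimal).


Formula: Current yield = annual coupon / price
Substituting: CY = $55.96 / $1,233.52
CY = 0.045366

0.045366


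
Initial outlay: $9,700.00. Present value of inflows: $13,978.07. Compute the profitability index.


Formula: PI = PV(cash flows) / initial investment
Substituting: PI = $13,978.07 / $9,700.00
PI = 1.441

1.441


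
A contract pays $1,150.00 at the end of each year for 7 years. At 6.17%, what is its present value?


Formula: PV = PMT * (1 - (1+r)^(-n)) / r
Discount factor: (1 + 0.0617)^(-7) = 0.657639
Bracket: 1 - 0.657639 = 0.342361
PV = $1,150.00 * 0.342361 / 0.0617 = $6,381.13

$6,381.13


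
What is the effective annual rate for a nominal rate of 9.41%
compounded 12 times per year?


Formula: EAR = (1 + r/m)^m - 1
Period rate: r/m = 0.0941 / 12 = 0.007842
Compounding: (1 + 0.007842)^12 = 1.098266
EAR = 1.098266 - 1 = 0.098266

0.098266


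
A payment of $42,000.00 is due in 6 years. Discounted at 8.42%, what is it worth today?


Formula: PV = FV / (1 + r)^n
Substituting: PV = $42,000.00 / (1 + 0.0842)^6
Discount factor: (1.0842)^6 = 1.624263
PV = $42,000.00 / 1.624263 = $25,857.88

$25,857.88


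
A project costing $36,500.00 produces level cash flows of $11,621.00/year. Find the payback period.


Formula: Payback = investment / annual cash flow
Substituting: Payback = $36,500.00 / $11,621.00
Payback = 3.1409 years

3.1409 years


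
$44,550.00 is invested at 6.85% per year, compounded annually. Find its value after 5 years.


Formula: FV = P * (1 + r)^n
Substituting: FV = $44,550.00 * (1 + 0.0685)^5
Growth factor: (1.0685)^5 = 1.392748
FV = $44,550.00 * 1.392748 = $62,046.94

$62,046.94


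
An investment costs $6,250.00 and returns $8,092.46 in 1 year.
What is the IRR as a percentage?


Formula: IRR = C1/C0 - 1
Substituting: IRR = $8,092.46 / $6,250.00 - 1
Ratio: 1.294794 - 1 = 0.294794
IRR = 29.4794%

29.4794%


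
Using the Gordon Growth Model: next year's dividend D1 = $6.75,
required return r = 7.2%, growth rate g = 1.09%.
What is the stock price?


Formula: P = D1 / (r - g)
Spread: r - g = 0.072 - 0.0109 = 0.0611
Substituting: P = $6.75 / 0.0611
P = $110.47

$110.47


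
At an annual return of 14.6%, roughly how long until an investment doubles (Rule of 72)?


Formula: Years ≈ 72 / r
Substituting: Years ≈ 72 / 14.6
Years ≈ 4.9

4.9 years


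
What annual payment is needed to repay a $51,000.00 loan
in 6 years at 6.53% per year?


Formula: PMT = PV * r / (1 - (1+r)^(-n))
Denominator: 1 - (1 + 0.0653)^(-6) = 0.315823
Numerator: $51,000.00 * 0.0653 = 3330.3
PMT = 3330.3 / 0.315823 = $10,544.83

$10,544.83


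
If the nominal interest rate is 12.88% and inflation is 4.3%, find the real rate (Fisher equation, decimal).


Formula: (1 + r_real) = (1 + r_nom) / (1 + inflation)
Substituting: (1 + r_real) = 1.1288 / 1.043
(1 + r_real) = 1.082263
r_real = 1.082263 - 1 = 0.082263

0.082263


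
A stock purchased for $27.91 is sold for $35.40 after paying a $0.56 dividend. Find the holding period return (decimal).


Formula: HPR = (P1 - P0 + D) / P0
Gain: $35.40 - $27.91 + $0.56 = $8.05
HPR = $8.05 / $27.91 = 0.2884

0.2884


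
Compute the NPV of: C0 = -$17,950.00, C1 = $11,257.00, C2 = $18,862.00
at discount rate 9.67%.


Formula: NPV = C0 + C1/(1+r) + C2/(1+r)^2
Discount C1: $11,257.00 / (1 + 0.0967) = $10,264.43
Discount C2: $18,862.00 / (1 + 0.0967)^2 = $15,682.38
NPV = -$17,950.00 + $10,264.43 + $15,682.38 = $7,996.81

$7,996.81


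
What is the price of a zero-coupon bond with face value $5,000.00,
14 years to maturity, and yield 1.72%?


Formula: Price = FV / (1 + r)^n
Substituting: Price = $5,000.00 / (1 + 0.0172)^14
Discount factor: (1.0172)^14 = 1.269664
Price = $5,000.00 / 1.269664 = $3,938.05

$3,938.05


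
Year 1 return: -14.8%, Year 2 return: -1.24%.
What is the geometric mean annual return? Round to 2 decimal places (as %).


Formula: Geometric mean = ((1+r1)*(1+r2))^(1/2) - 1
Product: (1 + -0.148) * (1 + -0.0124) = 0.852 * 0.9876 = 0.841435
Square root: 0.841435^0.5 = 0.917298
Geometric mean = 0.917298 - 1 = -0.082702
As percentage: -8.27%

-8.27%


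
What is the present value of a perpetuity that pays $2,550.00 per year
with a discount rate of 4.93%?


Formula: PV = C / r
Substituting: PV = $2,550.00 / 0.0493
PV = $51,724.14

$51,724.14


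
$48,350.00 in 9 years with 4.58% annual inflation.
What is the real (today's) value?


Formula: Real value = nominal / (1 + inflation)^years
Price level: (1 + 0.0458)^9 = 1.496366
Real value = $48,350.00 / 1.496366 = $32,311.62

$32,311.62


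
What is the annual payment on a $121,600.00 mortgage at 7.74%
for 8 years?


Formula: PMT = PV * r / (1 - (1+r)^(-n))
Denominator: 1 - (1 + 0.0774)^(-8) = 0.449212
Numerator: $121,600.00 * 0.0774 = 9411.84
PMT = 9411.84 / 0.449212 = $20,951.87

$20,951.87


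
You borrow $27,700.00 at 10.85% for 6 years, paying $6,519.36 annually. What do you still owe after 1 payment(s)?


Formula: Balance = PV*(1+r)^k - PMT*((1+r)^k - 1)/r
Growth: (1 + 0.1085)^1 = 1.1085
Accumulated factor: ((1+r)^k - 1)/r = 1.0
Balance = $27,700.00 * 1.1085 - $6,519.36 * 1.0
Balance = $24,186.09

$24,186.09


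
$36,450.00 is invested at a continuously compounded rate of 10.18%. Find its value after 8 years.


Formula: FV = P * e^(r*t)
Exponent: r*t = 0.1018 * 8 = 0.8144
e^(0.8144) = 2.257821
FV = $36,450.00 * 2.257821 = $82,297.56

$82,297.56


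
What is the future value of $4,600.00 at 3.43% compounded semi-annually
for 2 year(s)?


Formula: FV = P * (1 + r/m)^(m*t)
Period rate: r/m = 0.0343 / 2 = 0.01715
Total periods: m*t = 2 * 2 = 4
Growth factor: (1 + 0.01715)^4 = 1.070385
FV = $4,600.00 * 1.070385 = $4,923.77

$4,923.77


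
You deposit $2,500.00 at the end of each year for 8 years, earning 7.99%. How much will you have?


Formula: FV = PMT * ((1+r)^n - 1) / r
Growth factor: (1 + 0.0799)^8 = 1.84956
Numerator: 1.84956 - 1 = 0.84956
FV = $2,500.00 * 0.84956 / 0.0799 = $26,581.96

$26,581.96


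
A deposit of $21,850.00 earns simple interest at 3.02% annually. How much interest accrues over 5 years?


Formula: I = P * r * t
Substituting: I = $21,850.00 * 0.0302 * 5
Step: I = $21,850.00 * 0.151
I = $3,299.35

$3,299.35


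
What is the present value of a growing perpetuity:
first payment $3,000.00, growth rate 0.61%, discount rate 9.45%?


Formula: PV = C / (r - g)
Spread: r - g = 0.0945 - 0.0061 = 0.0884
Substituting: PV = $3,000.00 / 0.0884
PV = $33,936.65

$33,936.65


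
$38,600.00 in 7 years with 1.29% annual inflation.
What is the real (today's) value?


Formula: Real value = nominal / (1 + inflation)^years
Price level: (1 + 0.0129)^7 = 1.093871
Real value = $38,600.00 / 1.093871 = $35,287.53

$35,287.53


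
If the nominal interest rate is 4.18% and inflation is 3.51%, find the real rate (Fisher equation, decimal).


Formula: (1 + r_real) = (1 + r_nom) / (1 + inflation)
Substituting: (1 + r_real) = 1.0418 / 1.0351
(1 + r_real) = 1.006473
r_real = 1.006473 - 1 = 0.006473

0.006473


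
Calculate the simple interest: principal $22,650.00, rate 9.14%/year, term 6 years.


Formula: I = P * r * t
Substituting: I = $22,650.00 * 0.0914 * 6
Step: I = $22,650.00 * 0.5484
I = $12,421.26

$12,421.26


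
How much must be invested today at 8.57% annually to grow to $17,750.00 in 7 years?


Formula: PV = FV / (1 + r)^n
Substituting: PV = $17,750.00 / (1 + 0.0857)^7
Discount factor: (1.0857)^7 = 1.778152
PV = $17,750.00 / 1.778152 = $9,982.27

$9,982.27


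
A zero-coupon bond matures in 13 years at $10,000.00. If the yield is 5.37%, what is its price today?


Formula: Price = FV / (1 + r)^n
Substituting: Price = $10,000.00 / (1 + 0.0537)^13
Discount factor: (1.0537)^13 = 1.97388
Price = $10,000.00 / 1.97388 = $5,066.16

$5,066.16


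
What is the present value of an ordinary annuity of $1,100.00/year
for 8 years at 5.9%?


Formula: PV = PMT * (1 - (1+r)^(-n)) / r
Discount factor: (1 + 0.059)^(-8) = 0.632168
Bracket: 1 - 0.632168 = 0.367832
PV = $1,100.00 * 0.367832 / 0.059 = $6,857.89

$6,857.89


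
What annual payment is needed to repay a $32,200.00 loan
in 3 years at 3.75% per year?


Formula: PMT = PV * r / (1 - (1+r)^(-n))
Denominator: 1 - (1 + 0.0375)^(-3) = 0.104562
Numerator: $32,200.00 * 0.0375 = 1207.5
PMT = 1207.5 / 0.104562 = $11,548.21

$11,548.21


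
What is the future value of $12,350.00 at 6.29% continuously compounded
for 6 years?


Formula: FV = P * e^(r*t)
Exponent: r*t = 0.0629 * 6 = 0.3774
e^(0.3774) = 1.458488
FV = $12,350.00 * 1.458488 = $18,012.32

$18,012.32


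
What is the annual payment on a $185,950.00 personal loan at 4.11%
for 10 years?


Formula: PMT = PV * r / (1 - (1+r)^(-n))
Denominator: 1 - (1 + 0.0411)^(-10) = 0.33154
Numerator: $185,950.00 * 0.0411 = 7642.545
PMT = 7642.545 / 0.33154 = $23,051.66

$23,051.66


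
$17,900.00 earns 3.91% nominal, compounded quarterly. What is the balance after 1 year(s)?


Formula: FV = P * (1 + r/m)^(m*t)
Period rate: r/m = 0.0391 / 4 = 0.009775
Total periods: m*t = 4 * 1 = 4
Growth factor: (1 + 0.009775)^4 = 1.039677
FV = $17,900.00 * 1.039677 = $18,610.22

$18,610.22


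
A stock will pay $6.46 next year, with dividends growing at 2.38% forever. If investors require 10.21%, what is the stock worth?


Formula: P = D1 / (r - g)
Spread: r - g = 0.1021 - 0.0238 = 0.0783
Substituting: P = $6.46 / 0.0783
P = $82.50

$82.50


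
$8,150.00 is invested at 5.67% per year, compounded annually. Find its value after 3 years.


Formula: FV = P * (1 + r)^n
Substituting: FV = $8,150.00 * (1 + 0.0567)^3
Growth factor: (1.0567)^3 = 1.179927
FV = $8,150.00 * 1.179927 = $9,616.40

$9,616.40


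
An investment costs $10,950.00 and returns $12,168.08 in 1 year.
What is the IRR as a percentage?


Formula: IRR = C1/C0 - 1
Substituting: IRR = $12,168.08 / $10,950.00 - 1
Ratio: 1.11124 - 1 = 0.11124
IRR = 11.124%

11.124%


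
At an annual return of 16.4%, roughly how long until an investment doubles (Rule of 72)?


Formula: Years ≈ 72 / r
Substituting: Years ≈ 72 / 16.4
Years ≈ 4.4

4.4 years


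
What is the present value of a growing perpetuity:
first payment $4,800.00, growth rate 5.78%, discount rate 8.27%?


Formula: PV = C / (r - g)
Spread: r - g = 0.0827 - 0.0578 = 0.0249
Substituting: PV = $4,800.00 / 0.0249
PV = $192,771.08

$192,771.08


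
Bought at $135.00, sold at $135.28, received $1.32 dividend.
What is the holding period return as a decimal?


Formula: HPR = (P1 - P0 + D) / P0
Gain: $135.28 - $135.00 + $1.32 = $1.60
HPR = $1.60 / $135.00 = 0.0119

0.0119


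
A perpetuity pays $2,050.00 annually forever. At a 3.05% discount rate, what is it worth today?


Formula: PV = C / r
Substituting: PV = $2,050.00 / 0.0305
PV = $67,213.11

$67,213.11


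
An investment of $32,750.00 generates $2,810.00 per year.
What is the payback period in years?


Formula: Payback = investment / annual cash flow
Substituting: Payback = $32,750.00 / $2,810.00
Payback = 11.6548 years

11.6548 years


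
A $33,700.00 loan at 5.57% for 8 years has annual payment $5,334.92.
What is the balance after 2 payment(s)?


Formula: Balance = PV*(1+r)^k - PMT*((1+r)^k - 1)/r
Growth: (1 + 0.0557)^2 = 1.114502
Accumulated factor: ((1+r)^k - 1)/r = 2.0557
Balance = $33,700.00 * 1.114502 - $5,334.92 * 2.0557
Balance = $26,591.74

$26,591.74


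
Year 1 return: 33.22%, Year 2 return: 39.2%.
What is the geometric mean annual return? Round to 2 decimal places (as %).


Formula: Geometric mean = ((1+r1)*(1+r2))^(1/2) - 1
Product: (1 + 0.3322) * (1 + 0.392) = 1.3322 * 1.392 = 1.854422
Square root: 1.854422^0.5 = 1.361772
Geometric mean = 1.361772 - 1 = 0.361772
As percentage: 36.18%

36.18%


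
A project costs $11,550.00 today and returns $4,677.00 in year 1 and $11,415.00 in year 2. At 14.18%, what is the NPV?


Formula: NPV = C0 + C1/(1+r) + C2/(1+r)^2
Discount C1: $4,677.00 / (1 + 0.1418) = $4,096.16
Discount C2: $11,415.00 / (1 + 0.1418)^2 = $8,755.80
NPV = -$11,550.00 + $4,096.16 + $8,755.80 = $1,301.96

$1,301.96


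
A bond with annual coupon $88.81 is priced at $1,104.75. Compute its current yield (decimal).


Formula: Current yield = annual coupon / price
Substituting: CY = $88.81 / $1,104.75
CY = 0.080389

0.080389


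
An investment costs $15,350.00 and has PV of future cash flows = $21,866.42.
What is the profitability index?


Formula: PI = PV(cash flows) / initial investment
Substituting: PI = $21,866.42 / $15,350.00
PI = 1.4245

1.4245


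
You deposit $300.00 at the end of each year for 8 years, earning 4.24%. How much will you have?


Formula: FV = PMT * ((1+r)^n - 1) / r
Growth factor: (1 + 0.0424)^8 = 1.39404
Numerator: 1.39404 - 1 = 0.39404
FV = $300.00 * 0.39404 / 0.0424 = $2,788.02

$2,788.02


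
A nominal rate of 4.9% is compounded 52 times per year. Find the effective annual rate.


Formula: EAR = (1 + r/m)^m - 1
Period rate: r/m = 0.049 / 52 = 0.000942
Compounding: (1 + 0.000942)^52 = 1.050196
EAR = 1.050196 - 1 = 0.050196

0.050196


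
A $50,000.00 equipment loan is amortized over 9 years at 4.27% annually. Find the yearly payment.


Formula: PMT = PV * r / (1 - (1+r)^(-n))
Denominator: 1 - (1 + 0.0427)^(-9) = 0.313618
Numerator: $50,000.00 * 0.0427 = 2135.0
PMT = 2135.0 / 0.313618 = $6,807.64

$6,807.64


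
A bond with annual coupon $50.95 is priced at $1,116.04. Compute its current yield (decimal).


Formula: Current yield = annual coupon / price
Substituting: CY = $50.95 / $1,116.04
CY = 0.045652

0.045652


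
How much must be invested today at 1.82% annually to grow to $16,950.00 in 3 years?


Formula: PV = FV / (1 + r)^n
Substituting: PV = $16,950.00 / (1 + 0.0182)^3
Discount factor: (1.0182)^3 = 1.0556
PV = $16,950.00 / 1.0556 = $16,057.22

$16,057.22


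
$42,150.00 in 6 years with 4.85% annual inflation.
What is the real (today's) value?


Formula: Real value = nominal / (1 + inflation)^years
Price level: (1 + 0.0485)^6 = 1.32865
Real value = $42,150.00 / 1.32865 = $31,723.93

$31,723.93


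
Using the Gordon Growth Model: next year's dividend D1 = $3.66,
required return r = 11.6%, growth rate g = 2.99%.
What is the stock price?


Formula: P = D1 / (r - g)
Spread: r - g = 0.116 - 0.0299 = 0.0861
Substituting: P = $3.66 / 0.0861
P = $42.51

$42.51


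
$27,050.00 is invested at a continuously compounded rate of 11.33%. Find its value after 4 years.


Formula: FV = P * e^(r*t)
Exponent: r*t = 0.1133 * 4 = 0.4532
e^(0.4532) = 1.573339
FV = $27,050.00 * 1.573339 = $42,558.82

$42,558.82


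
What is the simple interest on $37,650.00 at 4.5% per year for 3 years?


Formula: I = P * r * t
Substituting: I = $37,650.00 * 0.045 * 3
Step: I = $37,650.00 * 0.135
I = $5,082.75

$5,082.75


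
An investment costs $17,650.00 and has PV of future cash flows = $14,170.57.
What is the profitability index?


Formula: PI = PV(cash flows) / initial investment
Substituting: PI = $14,170.57 / $17,650.00
PI = 0.8029

0.8029


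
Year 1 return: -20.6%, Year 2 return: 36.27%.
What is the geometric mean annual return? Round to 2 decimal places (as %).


Formula: Geometric mean = ((1+r1)*(1+r2))^(1/2) - 1
Product: (1 + -0.206) * (1 + 0.3627) = 0.794 * 1.3627 = 1.081984
Square root: 1.081984^0.5 = 1.040185
Geometric mean = 1.040185 - 1 = 0.040185
As percentage: 4.02%

4.02%


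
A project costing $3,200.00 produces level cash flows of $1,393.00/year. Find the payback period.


Formula: Payback = investment / annual cash flow
Substituting: Payback = $3,200.00 / $1,393.00
Payback = 2.2972 years

2.2972 years


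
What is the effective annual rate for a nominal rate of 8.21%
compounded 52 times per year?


Formula: EAR = (1 + r/m)^m - 1
Period rate: r/m = 0.0821 / 52 = 0.001579
Compounding: (1 + 0.001579)^52 = 1.085494
EAR = 1.085494 - 1 = 0.085494

0.085494


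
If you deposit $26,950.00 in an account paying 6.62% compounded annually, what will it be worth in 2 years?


Formula: FV = P * (1 + r)^n
Substituting: FV = $26,950.00 * (1 + 0.0662)^2
Growth factor: (1.0662)^2 = 1.136782
FV = $26,950.00 * 1.136782 = $30,636.29

$30,636.29


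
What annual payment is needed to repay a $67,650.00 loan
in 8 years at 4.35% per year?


Formula: PMT = PV * r / (1 - (1+r)^(-n))
Denominator: 1 - (1 + 0.0435)^(-8) = 0.288688
Numerator: $67,650.00 * 0.0435 = 2942.775
PMT = 2942.775 / 0.288688 = $10,193.63

$10,193.63


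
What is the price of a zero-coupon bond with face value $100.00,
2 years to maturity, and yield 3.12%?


Formula: Price = FV / (1 + r)^n
Substituting: Price = $100.00 / (1 + 0.0312)^2
Discount factor: (1.0312)^2 = 1.063373
Price = $100.00 / 1.063373 = $94.04

$94.04


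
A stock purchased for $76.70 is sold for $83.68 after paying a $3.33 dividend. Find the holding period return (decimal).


Formula: HPR = (P1 - P0 + D) / P0
Gain: $83.68 - $76.70 + $3.33 = $10.31
HPR = $10.31 / $76.70 = 0.1344

0.1344


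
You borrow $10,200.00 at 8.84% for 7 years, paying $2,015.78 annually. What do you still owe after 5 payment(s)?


Formula: Balance = PV*(1+r)^k - PMT*((1+r)^k - 1)/r
Growth: (1 + 0.0884)^5 = 1.527364
Accumulated factor: ((1+r)^k - 1)/r = 5.965661
Balance = $10,200.00 * 1.527364 - $2,015.78 * 5.965661
Balance = $3,553.66

$3,553.66


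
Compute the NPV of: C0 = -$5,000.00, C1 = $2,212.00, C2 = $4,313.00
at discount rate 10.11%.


Formula: NPV = C0 + C1/(1+r) + C2/(1+r)^2
Discount C1: $2,212.00 / (1 + 0.1011) = $2,008.90
Discount C2: $4,313.00 / (1 + 0.1011)^2 = $3,557.34
NPV = -$5,000.00 + $2,008.90 + $3,557.34 = $566.24

$566.24


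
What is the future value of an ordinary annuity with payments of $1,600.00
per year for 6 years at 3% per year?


Formula: FV = PMT * ((1+r)^n - 1) / r
Growth factor: (1 + 0.03)^6 = 1.194052
Numerator: 1.194052 - 1 = 0.194052
FV = $1,600.00 * 0.194052 / 0.03 = $10,349.46

$10,349.46


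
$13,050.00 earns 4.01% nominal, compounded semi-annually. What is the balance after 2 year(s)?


Formula: FV = P * (1 + r/m)^(m*t)
Period rate: r/m = 0.0401 / 2 = 0.02005
Total periods: m*t = 2 * 2 = 4
Growth factor: (1 + 0.02005)^4 = 1.082644
FV = $13,050.00 * 1.082644 = $14,128.51

$14,128.51


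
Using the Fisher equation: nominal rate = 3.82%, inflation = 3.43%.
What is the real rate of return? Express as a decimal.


Formula: (1 + r_real) = (1 + r_nom) / (1 + inflation)
Substituting: (1 + r_real) = 1.0382 / 1.0343
(1 + r_real) = 1.003771
r_real = 1.003771 - 1 = 0.003771

0.003771


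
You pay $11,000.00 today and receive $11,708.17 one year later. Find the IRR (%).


Formula: IRR = C1/C0 - 1
Substituting: IRR = $11,708.17 / $11,000.00 - 1
Ratio: 1.064379 - 1 = 0.064379
IRR = 6.4379%

6.4379%


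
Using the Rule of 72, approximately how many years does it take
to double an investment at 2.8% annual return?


Formula: Years ≈ 72 / r
Substituting: Years ≈ 72 / 2.8
Years ≈ 25.7

25.7 years


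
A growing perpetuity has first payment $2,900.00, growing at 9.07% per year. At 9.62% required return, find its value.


Formula: PV = C / (r - g)
Spread: r - g = 0.0962 - 0.0907 = 0.0055
Substituting: PV = $2,900.00 / 0.0055
PV = $527,272.73

$527,272.73


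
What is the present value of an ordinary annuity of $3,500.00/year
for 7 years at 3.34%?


Formula: PV = PMT * (1 - (1+r)^(-n)) / r
Discount factor: (1 + 0.0334)^(-7) = 0.794549
Bracket: 1 - 0.794549 = 0.205451
PV = $3,500.00 * 0.205451 / 0.0334 = $21,529.27

$21,529.27


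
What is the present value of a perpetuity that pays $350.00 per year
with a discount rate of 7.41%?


Formula: PV = C / r
Substituting: PV = $350.00 / 0.0741
PV = $4,723.35

$4,723.35


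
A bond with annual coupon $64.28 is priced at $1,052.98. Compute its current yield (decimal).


Formula: Current yield = annual coupon / price
Substituting: CY = $64.28 / $1,052.98
CY = 0.061046

0.061046


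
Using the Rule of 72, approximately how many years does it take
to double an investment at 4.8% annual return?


Formula: Years ≈ 72 / r
Substituting: Years ≈ 72 / 4.8
Years ≈ 15.0

15.0 years


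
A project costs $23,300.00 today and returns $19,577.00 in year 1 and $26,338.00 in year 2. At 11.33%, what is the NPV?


Formula: NPV = C0 + C1/(1+r) + C2/(1+r)^2
Discount C1: $19,577.00 / (1 + 0.1133) = $17,584.66
Discount C2: $26,338.00 / (1 + 0.1133)^2 = $21,249.97
NPV = -$23,300.00 + $17,584.66 + $21,249.97 = $15,534.63

$15,534.63


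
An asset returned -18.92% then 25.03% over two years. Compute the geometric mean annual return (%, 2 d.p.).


Formula: Geometric mean = ((1+r1)*(1+r2))^(1/2) - 1
Product: (1 + -0.1892) * (1 + 0.2503) = 0.8108 * 1.2503 = 1.013743
Square root: 1.013743^0.5 = 1.006848
Geometric mean = 1.006848 - 1 = 0.006848
As percentage: 0.68%

0.68%


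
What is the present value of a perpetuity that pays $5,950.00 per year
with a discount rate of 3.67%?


Formula: PV = C / r
Substituting: PV = $5,950.00 / 0.0367
PV = $162,125.34

$162,125.34


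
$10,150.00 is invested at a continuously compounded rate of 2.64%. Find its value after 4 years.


Formula: FV = P * e^(r*t)
Exponent: r*t = 0.0264 * 4 = 0.1056
e^(0.1056) = 1.111377
FV = $10,150.00 * 1.111377 = $11,280.48

$11,280.48


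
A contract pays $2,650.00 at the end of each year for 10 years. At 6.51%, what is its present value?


Formula: PV = PMT * (1 - (1+r)^(-n)) / r
Discount factor: (1 + 0.0651)^(-10) = 0.532226
Bracket: 1 - 0.532226 = 0.467774
PV = $2,650.00 * 0.467774 / 0.0651 = $19,041.49

$19,041.49


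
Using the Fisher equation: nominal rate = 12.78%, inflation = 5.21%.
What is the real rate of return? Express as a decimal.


Formula: (1 + r_real) = (1 + r_nom) / (1 + inflation)
Substituting: (1 + r_real) = 1.1278 / 1.0521
(1 + r_real) = 1.071951
r_real = 1.071951 - 1 = 0.071951

0.071951


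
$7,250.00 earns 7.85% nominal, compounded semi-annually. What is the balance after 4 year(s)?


Formula: FV = P * (1 + r/m)^(m*t)
Period rate: r/m = 0.0785 / 2 = 0.03925
Total periods: m*t = 2 * 4 = 8
Growth factor: (1 + 0.03925)^8 = 1.360693
FV = $7,250.00 * 1.360693 = $9,865.03

$9,865.03


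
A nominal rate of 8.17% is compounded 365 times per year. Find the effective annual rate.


Formula: EAR = (1 + r/m)^m - 1
Period rate: r/m = 0.0817 / 365 = 0.000224
Compounding: (1 + 0.000224)^365 = 1.08512
EAR = 1.08512 - 1 = 0.08512

0.08512


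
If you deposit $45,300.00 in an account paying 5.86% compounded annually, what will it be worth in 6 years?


Formula: FV = P * (1 + r)^n
Substituting: FV = $45,300.00 * (1 + 0.0586)^6
Growth factor: (1.0586)^6 = 1.407315
FV = $45,300.00 * 1.407315 = $63,751.37

$63,751.37


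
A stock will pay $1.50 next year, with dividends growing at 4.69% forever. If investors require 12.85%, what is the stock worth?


Formula: P = D1 / (r - g)
Spread: r - g = 0.1285 - 0.0469 = 0.0816
Substituting: P = $1.50 / 0.0816
P = $18.38

$18.38


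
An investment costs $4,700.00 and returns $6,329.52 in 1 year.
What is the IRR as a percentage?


Formula: IRR = C1/C0 - 1
Substituting: IRR = $6,329.52 / $4,700.00 - 1
Ratio: 1.346706 - 1 = 0.346706
IRR = 34.6706%

34.6706%


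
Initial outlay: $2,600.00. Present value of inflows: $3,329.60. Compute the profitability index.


Formula: PI = PV(cash flows) / initial investment
Substituting: PI = $3,329.60 / $2,600.00
PI = 1.2806

1.2806


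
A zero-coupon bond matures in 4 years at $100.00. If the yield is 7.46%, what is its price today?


Formula: Price = FV / (1 + r)^n
Substituting: Price = $100.00 / (1 + 0.0746)^4
Discount factor: (1.0746)^4 = 1.333483
Price = $100.00 / 1.333483 = $74.99

$74.99


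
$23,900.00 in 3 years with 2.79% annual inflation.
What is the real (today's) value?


Formula: Real value = nominal / (1 + inflation)^years
Price level: (1 + 0.0279)^3 = 1.086057
Real value = $23,900.00 / 1.086057 = $22,006.21

$22,006.21


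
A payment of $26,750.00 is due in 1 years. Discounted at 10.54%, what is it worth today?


Formula: PV = FV / (1 + r)^n
Substituting: PV = $26,750.00 / (1 + 0.1054)^1
Discount factor: (1.1054)^1 = 1.1054
PV = $26,750.00 / 1.1054 = $24,199.38

$24,199.38


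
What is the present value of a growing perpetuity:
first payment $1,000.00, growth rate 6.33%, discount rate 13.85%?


Formula: PV = C / (r - g)
Spread: r - g = 0.1385 - 0.0633 = 0.0752
Substituting: PV = $1,000.00 / 0.0752
PV = $13,297.87

$13,297.87


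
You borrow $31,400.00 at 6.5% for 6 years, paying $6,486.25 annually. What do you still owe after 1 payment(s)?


Formula: Balance = PV*(1+r)^k - PMT*((1+r)^k - 1)/r
Growth: (1 + 0.065)^1 = 1.065
Accumulated factor: ((1+r)^k - 1)/r = 1.0
Balance = $31,400.00 * 1.065 - $6,486.25 * 1.0
Balance = $26,954.75

$26,954.75


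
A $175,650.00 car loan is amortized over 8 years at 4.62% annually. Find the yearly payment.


Formula: PMT = PV * r / (1 - (1+r)^(-n))
Denominator: 1 - (1 + 0.0462)^(-8) = 0.303242
Numerator: $175,650.00 * 0.0462 = 8115.03
PMT = 8115.03 / 0.303242 = $26,760.95

$26,760.95


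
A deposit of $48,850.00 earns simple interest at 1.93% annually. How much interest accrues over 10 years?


Formula: I = P * r * t
Substituting: I = $48,850.00 * 0.0193 * 10
Step: I = $48,850.00 * 0.193
I = $9,428.05

$9,428.05


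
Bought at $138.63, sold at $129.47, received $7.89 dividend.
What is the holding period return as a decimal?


Formula: HPR = (P1 - P0 + D) / P0
Gain: $129.47 - $138.63 + $7.89 = -$1.27
HPR = -$1.27 / $138.63 = -0.0092

-0.0092


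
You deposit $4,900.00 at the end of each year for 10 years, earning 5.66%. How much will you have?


Formula: FV = PMT * ((1+r)^n - 1) / r
Growth factor: (1 + 0.0566)^10 = 1.734227
Numerator: 1.734227 - 1 = 0.734227
FV = $4,900.00 * 0.734227 / 0.0566 = $63,563.86

$63,563.86


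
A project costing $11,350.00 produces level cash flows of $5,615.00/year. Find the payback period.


Formula: Payback = investment / annual cash flow
Substituting: Payback = $11,350.00 / $5,615.00
Payback = 2.0214 years

2.0214 years


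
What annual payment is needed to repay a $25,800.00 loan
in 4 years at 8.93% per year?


Formula: PMT = PV * r / (1 - (1+r)^(-n))
Denominator: 1 - (1 + 0.0893)^(-4) = 0.289752
Numerator: $25,800.00 * 0.0893 = 2303.94
PMT = 2303.94 / 0.289752 = $7,951.42

$7,951.42


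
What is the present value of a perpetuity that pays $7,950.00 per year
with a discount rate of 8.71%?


Formula: PV = C / r
Substituting: PV = $7,950.00 / 0.0871
PV = $91,274.40

$91,274.40


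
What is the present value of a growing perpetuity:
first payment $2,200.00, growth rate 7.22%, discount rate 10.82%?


Formula: PV = C / (r - g)
Spread: r - g = 0.1082 - 0.0722 = 0.036
Substituting: PV = $2,200.00 / 0.036
PV = $61,111.11

$61,111.11


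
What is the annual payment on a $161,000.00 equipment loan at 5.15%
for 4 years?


Formula: PMT = PV * r / (1 - (1+r)^(-n))
Denominator: 1 - (1 + 0.0515)^(-4) = 0.181982
Numerator: $161,000.00 * 0.0515 = 8291.5
PMT = 8291.5 / 0.181982 = $45,562.21

$45,562.21


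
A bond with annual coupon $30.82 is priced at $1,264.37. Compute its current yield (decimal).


Formula: Current yield = annual coupon / price
Substituting: CY = $30.82 / $1,264.37
CY = 0.024376

0.024376


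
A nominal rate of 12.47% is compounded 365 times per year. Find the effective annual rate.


Formula: EAR = (1 + r/m)^m - 1
Period rate: r/m = 0.1247 / 365 = 0.000342
Compounding: (1 + 0.000342)^365 = 1.132784
EAR = 1.132784 - 1 = 0.132784

0.132784
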